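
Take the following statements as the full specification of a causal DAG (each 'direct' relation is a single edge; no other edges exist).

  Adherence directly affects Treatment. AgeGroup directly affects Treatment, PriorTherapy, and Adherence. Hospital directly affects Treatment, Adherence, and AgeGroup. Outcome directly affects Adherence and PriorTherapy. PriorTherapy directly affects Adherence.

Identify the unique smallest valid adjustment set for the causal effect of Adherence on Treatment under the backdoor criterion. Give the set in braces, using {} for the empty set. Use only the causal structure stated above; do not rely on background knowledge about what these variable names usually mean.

Variables eligible for adjustment (non-descendants of Adherence, excluding Adherence and Treatment): {AgeGroup, Hospital, Outcome, PriorTherapy}.
Backdoor paths from Adherence to Treatment:
  P1: Adherence <- Outcome -> PriorTherapy <- AgeGroup <- Hospital -> Treatment
  P2: Adherence <- Outcome -> PriorTherapy <- AgeGroup -> Treatment
  P3: Adherence <- Hospital -> AgeGroup -> Treatment
  P4: Adherence <- Hospital -> Treatment
  P5: Adherence <- AgeGroup <- Hospital -> Treatment
  P6: Adherence <- AgeGroup -> Treatment
  P7: Adherence <- PriorTherapy <- AgeGroup <- Hospital -> Treatment
  P8: Adherence <- PriorTherapy <- AgeGroup -> Treatment
The empty set is not sufficient: P3 (Adherence <- Hospital -> AgeGroup -> Treatment) has no collider blocking it and no conditioned non-collider, so it is open.
Try {AgeGroup, Hospital}:
  P1: blocked at collider PriorTherapy (neither it nor any descendant is in the conditioning set).
  P2: blocked at collider PriorTherapy (neither it nor any descendant is in the conditioning set).
  P3: blocked at fork node Hospital ∈ conditioning set.
  P4: blocked at fork node Hospital ∈ conditioning set.
  P5: blocked at chain node AgeGroup ∈ conditioning set.
  P6: blocked at fork node AgeGroup ∈ conditioning set.
  P7: blocked at chain node AgeGroup ∈ conditioning set.
  P8: blocked at fork node AgeGroup ∈ conditioning set.
{AgeGroup, Hospital} contains no descendant of Adherence and blocks every backdoor path.
Every element of {AgeGroup, Hospital} is needed (dropping AgeGroup leaves P6 open; dropping Hospital leaves P4 open), so no proper subset is valid.
Among all size-2 subsets of the eligible variables, only {AgeGroup, Hospital} blocks every backdoor path, so it is the unique smallest valid adjustment set.

{AgeGroup, Hospital}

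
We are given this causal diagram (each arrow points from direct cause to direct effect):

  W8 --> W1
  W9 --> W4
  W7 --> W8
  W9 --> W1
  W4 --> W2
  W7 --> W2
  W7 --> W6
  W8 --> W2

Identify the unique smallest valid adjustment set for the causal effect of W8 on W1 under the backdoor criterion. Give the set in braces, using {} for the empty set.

Variables eligible for adjustment (non-descendants of W8, excluding W8 and W1): {W4, W6, W7, W9}.
Backdoor paths from W8 to W1:
  P1: W8 <- W7 -> W2 <- W4 <- W9 -> W1
Each backdoor path contains an unconditioned collider, so every path is already blocked with the empty conditioning set:
  P1: blocked at collider W2 (neither it nor any descendant is in the conditioning set).
The empty set is therefore the unique smallest valid set.

{}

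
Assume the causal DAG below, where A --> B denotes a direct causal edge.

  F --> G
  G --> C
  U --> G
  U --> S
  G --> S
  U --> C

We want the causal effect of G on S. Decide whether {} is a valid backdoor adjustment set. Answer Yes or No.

Backdoor paths from G to S (paths whose first edge points into G):
  P1: G <- U -> S
Condition 1 (no descendant of G in the set): holds — descendants of G are {C, S}; none are in {}.
Condition 2 (every backdoor path blocked by {}):
  P1: open — no interior node is in the conditioning set.
{} does not satisfy the backdoor criterion.

No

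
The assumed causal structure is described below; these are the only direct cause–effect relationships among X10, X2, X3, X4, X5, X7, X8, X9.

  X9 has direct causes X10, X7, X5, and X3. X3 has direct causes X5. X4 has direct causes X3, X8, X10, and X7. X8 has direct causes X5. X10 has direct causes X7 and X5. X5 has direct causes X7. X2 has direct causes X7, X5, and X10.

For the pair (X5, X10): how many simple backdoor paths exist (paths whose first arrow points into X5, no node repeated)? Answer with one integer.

6

A backdoor path from X5 to X10 is any simple undirected path whose first edge points into X5 (i.e. leaves X5 via a parent).
Parents of X5: {X7}.
Enumerating:
  P1: X5 <- X7 -> X10
  P2: X5 <- X7 -> X2 <- X10
  P3: X5 <- X7 -> X9 <- X3 -> X4 <- X10
  P4: X5 <- X7 -> X9 <- X10
  P5: X5 <- X7 -> X4 <- X3 -> X9 <- X10
  P6: X5 <- X7 -> X4 <- X10
That exhausts the simple backdoor paths. Count: 6.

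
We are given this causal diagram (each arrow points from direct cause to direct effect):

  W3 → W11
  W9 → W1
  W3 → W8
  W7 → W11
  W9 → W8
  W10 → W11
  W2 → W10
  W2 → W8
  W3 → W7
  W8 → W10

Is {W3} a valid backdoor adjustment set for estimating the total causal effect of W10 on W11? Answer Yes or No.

Backdoor paths from W10 to W11 (paths whose first edge points into W10):
  P1: W10 <- W2 -> W8 <- W3 -> W7 -> W11
  P2: W10 <- W2 -> W8 <- W3 -> W11
  P3: W10 <- W8 <- W3 -> W7 -> W11
  P4: W10 <- W8 <- W3 -> W11
Condition 1 (no descendant of W10 in the set): holds — descendants of W10 are {W11}; none are in {W3}.
Condition 2 (every backdoor path blocked by {W3}):
  P1: blocked at collider W8 (neither it nor any descendant is in the conditioning set).
  P2: blocked at collider W8 (neither it nor any descendant is in the conditioning set).
  P3: blocked at fork node W3 ∈ conditioning set.
  P4: blocked at fork node W3 ∈ conditioning set.
{W3} satisfies the backdoor criterion.

Yes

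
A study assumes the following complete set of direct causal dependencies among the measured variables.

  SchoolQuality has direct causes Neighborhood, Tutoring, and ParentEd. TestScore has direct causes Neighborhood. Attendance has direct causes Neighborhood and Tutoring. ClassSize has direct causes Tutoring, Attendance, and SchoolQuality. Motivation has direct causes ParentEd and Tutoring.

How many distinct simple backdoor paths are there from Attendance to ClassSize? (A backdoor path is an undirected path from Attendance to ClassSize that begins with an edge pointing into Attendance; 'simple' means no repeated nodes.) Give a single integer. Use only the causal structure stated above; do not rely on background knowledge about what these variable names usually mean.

6

A backdoor path from Attendance to ClassSize is any simple undirected path whose first edge points into Attendance (i.e. leaves Attendance via a parent).
Parents of Attendance: {Neighborhood, Tutoring}.
Enumerating:
  P1: Attendance <- Tutoring -> Motivation <- ParentEd -> SchoolQuality -> ClassSize
  P2: Attendance <- Tutoring -> SchoolQuality -> ClassSize
  P3: Attendance <- Tutoring -> ClassSize
  P4: Attendance <- Neighborhood -> SchoolQuality <- ParentEd -> Motivation <- Tutoring -> ClassSize
  P5: Attendance <- Neighborhood -> SchoolQuality <- Tutoring -> ClassSize
  P6: Attendance <- Neighborhood -> SchoolQuality -> ClassSize
That exhausts the simple backdoor paths. Count: 6.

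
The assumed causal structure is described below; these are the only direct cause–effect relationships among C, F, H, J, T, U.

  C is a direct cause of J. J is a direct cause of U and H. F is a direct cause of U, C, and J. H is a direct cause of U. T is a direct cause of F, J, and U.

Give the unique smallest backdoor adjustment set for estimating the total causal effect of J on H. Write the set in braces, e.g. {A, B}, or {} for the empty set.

{}

Variables eligible for adjustment (non-descendants of J, excluding J and H): {C, F, T}.
Backdoor paths from J to H:
  P1: J <- T -> F -> U <- H
  P2: J <- T -> U <- H
  P3: J <- F <- T -> U <- H
  P4: J <- F -> U <- H
  P5: J <- C <- F <- T -> U <- H
  P6: J <- C <- F -> U <- H
Each backdoor path contains an unconditioned collider, so every path is already blocked with the empty conditioning set:
  P1: blocked at collider U (neither it nor any descendant is in the conditioning set).
  P2: blocked at collider U (neither it nor any descendant is in the conditioning set).
  P3: blocked at collider U (neither it nor any descendant is in the conditioning set).
  P4: blocked at collider U (neither it nor any descendant is in the conditioning set).
  P5: blocked at collider U (neither it nor any descendant is in the conditioning set).
  P6: blocked at collider U (neither it nor any descendant is in the conditioning set).
The empty set is therefore the unique smallest valid set.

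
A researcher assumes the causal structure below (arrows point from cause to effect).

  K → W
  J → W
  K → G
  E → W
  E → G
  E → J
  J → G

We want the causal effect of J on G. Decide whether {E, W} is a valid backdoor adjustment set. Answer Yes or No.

Backdoor paths from J to G (paths whose first edge points into J):
  P1: J <- E -> G
  P2: J <- E -> W <- K -> G
Condition 1 (no descendant of J in the set): FAILS — W is a descendant of J.
Condition 2 (every backdoor path blocked by {E, W}):
  P1: blocked at fork node E ∈ conditioning set.
  P2: blocked at fork node E ∈ conditioning set.
{E, W} does not satisfy the backdoor criterion.

No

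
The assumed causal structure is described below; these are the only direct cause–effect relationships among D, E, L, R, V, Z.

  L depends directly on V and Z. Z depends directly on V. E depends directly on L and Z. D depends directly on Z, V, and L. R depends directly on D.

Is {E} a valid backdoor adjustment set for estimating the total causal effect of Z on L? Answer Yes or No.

No

Backdoor paths from Z to L (paths whose first edge points into Z):
  P1: Z <- V -> L
  P2: Z <- V -> D <- L
Condition 1 (no descendant of Z in the set): FAILS — E is a descendant of Z.
Condition 2 (every backdoor path blocked by {E}):
  P1: open — no interior node is in the conditioning set.
  P2: blocked at collider D (neither it nor any descendant is in the conditioning set).
{E} does not satisfy the backdoor criterion.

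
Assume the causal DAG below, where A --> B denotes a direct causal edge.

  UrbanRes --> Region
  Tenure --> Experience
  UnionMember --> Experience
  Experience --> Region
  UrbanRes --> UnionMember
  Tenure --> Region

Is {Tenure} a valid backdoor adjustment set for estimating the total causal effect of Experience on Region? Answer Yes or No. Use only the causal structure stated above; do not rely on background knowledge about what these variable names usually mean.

Backdoor paths from Experience to Region (paths whose first edge points into Experience):
  P1: Experience <- Tenure -> Region
  P2: Experience <- UnionMember <- UrbanRes -> Region
Condition 1 (no descendant of Experience in the set): holds — descendants of Experience are {Region}; none are in {Tenure}.
Condition 2 (every backdoor path blocked by {Tenure}):
  P1: blocked at fork node Tenure ∈ conditioning set.
  P2: open — no interior node is in the conditioning set.
{Tenure} does not satisfy the backdoor criterion.

No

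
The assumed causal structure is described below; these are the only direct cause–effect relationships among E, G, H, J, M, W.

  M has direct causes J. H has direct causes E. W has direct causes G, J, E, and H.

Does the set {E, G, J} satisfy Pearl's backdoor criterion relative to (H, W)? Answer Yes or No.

Backdoor paths from H to W (paths whose first edge points into H):
  P1: H <- E -> W
Condition 1 (no descendant of H in the set): holds — descendants of H are {W}; none are in {E, G, J}.
Condition 2 (every backdoor path blocked by {E, G, J}):
  P1: blocked at fork node E ∈ conditioning set.
{E, G, J} satisfies the backdoor criterion.

Yes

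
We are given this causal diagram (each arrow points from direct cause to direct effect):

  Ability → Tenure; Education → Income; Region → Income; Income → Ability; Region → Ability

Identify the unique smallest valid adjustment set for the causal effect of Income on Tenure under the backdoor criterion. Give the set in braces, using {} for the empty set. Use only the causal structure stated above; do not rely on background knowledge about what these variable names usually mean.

{Region}

Variables eligible for adjustment (non-descendants of Income, excluding Income and Tenure): {Education, Region}.
Backdoor paths from Income to Tenure:
  P1: Income <- Region -> Ability -> Tenure
The empty set is not sufficient: P1 (Income <- Region -> Ability -> Tenure) has no collider blocking it and no conditioned non-collider, so it is open.
Try {Region}:
  P1: blocked at fork node Region ∈ conditioning set.
{Region} contains no descendant of Income and blocks every backdoor path.
No other singleton works — e.g. {Education} leaves P1 open — so {Region} is the unique smallest valid adjustment set.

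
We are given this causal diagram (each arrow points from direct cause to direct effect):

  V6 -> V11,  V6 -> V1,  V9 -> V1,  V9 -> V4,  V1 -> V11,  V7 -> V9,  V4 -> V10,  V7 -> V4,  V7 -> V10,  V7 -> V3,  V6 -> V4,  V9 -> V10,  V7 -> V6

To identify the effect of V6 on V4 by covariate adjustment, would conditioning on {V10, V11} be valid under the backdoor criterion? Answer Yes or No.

No

Backdoor paths from V6 to V4 (paths whose first edge points into V6):
  P1: V6 <- V7 -> V9 -> V4
  P2: V6 <- V7 -> V9 -> V10 <- V4
  P3: V6 <- V7 -> V4
  P4: V6 <- V7 -> V10 <- V9 -> V4
  P5: V6 <- V7 -> V10 <- V4
Condition 1 (no descendant of V6 in the set): FAILS — V10 and V11 are descendants of V6.
Condition 2 (every backdoor path blocked by {V10, V11}):
  P1: open — no interior node is in the conditioning set.
  P2: open — collider(s) V10 are conditioned on (or have a conditioned descendant) and no non-collider on the path is in the set.
  P3: open — no interior node is in the conditioning set.
  P4: open — collider(s) V10 are conditioned on (or have a conditioned descendant) and no non-collider on the path is in the set.
  P5: open — collider(s) V10 are conditioned on (or have a conditioned descendant) and no non-collider on the path is in the set.
{V10, V11} does not satisfy the backdoor criterion.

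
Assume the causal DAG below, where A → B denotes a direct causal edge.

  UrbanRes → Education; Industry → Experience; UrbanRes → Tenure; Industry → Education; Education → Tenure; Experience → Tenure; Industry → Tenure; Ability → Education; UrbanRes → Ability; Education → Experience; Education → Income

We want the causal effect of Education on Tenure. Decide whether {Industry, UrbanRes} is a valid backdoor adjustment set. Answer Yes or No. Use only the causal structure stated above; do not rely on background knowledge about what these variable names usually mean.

Yes

Backdoor paths from Education to Tenure (paths whose first edge points into Education):
  P1: Education <- UrbanRes -> Tenure
  P2: Education <- Ability <- UrbanRes -> Tenure
  P3: Education <- Industry -> Experience -> Tenure
  P4: Education <- Industry -> Tenure
Condition 1 (no descendant of Education in the set): holds — descendants of Education are {Experience, Income, Tenure}; none are in {Industry, UrbanRes}.
Condition 2 (every backdoor path blocked by {Industry, UrbanRes}):
  P1: blocked at fork node UrbanRes ∈ conditioning set.
  P2: blocked at fork node UrbanRes ∈ conditioning set.
  P3: blocked at fork node Industry ∈ conditioning set.
  P4: blocked at fork node Industry ∈ conditioning set.
{Industry, UrbanRes} satisfies the backdoor criterion.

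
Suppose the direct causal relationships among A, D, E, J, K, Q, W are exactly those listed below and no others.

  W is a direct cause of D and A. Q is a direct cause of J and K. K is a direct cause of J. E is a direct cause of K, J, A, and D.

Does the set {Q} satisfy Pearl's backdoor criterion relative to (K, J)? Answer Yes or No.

No

Backdoor paths from K to J (paths whose first edge points into K):
  P1: K <- E -> J
  P2: K <- Q -> J
Condition 1 (no descendant of K in the set): holds — descendants of K are {J}; none are in {Q}.
Condition 2 (every backdoor path blocked by {Q}):
  P1: open — no interior node is in the conditioning set.
  P2: blocked at fork node Q ∈ conditioning set.
{Q} does not satisfy the backdoor criterion.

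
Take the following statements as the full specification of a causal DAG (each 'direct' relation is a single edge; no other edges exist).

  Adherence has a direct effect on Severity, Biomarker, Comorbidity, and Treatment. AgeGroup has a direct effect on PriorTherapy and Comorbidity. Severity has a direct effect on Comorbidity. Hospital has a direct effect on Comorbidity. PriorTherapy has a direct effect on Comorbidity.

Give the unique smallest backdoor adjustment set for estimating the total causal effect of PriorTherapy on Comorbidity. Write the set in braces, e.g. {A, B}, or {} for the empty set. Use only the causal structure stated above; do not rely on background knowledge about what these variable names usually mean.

{AgeGroup}

Variables eligible for adjustment (non-descendants of PriorTherapy, excluding PriorTherapy and Comorbidity): {Adherence, AgeGroup, Biomarker, Hospital, Severity, Treatment}.
Backdoor paths from PriorTherapy to Comorbidity:
  P1: PriorTherapy <- AgeGroup -> Comorbidity
The empty set is not sufficient: P1 (PriorTherapy <- AgeGroup -> Comorbidity) has no collider blocking it and no conditioned non-collider, so it is open.
Try {AgeGroup}:
  P1: blocked at fork node AgeGroup ∈ conditioning set.
{AgeGroup} contains no descendant of PriorTherapy and blocks every backdoor path.
No other singleton works — e.g. {Hospital} leaves P1 open — so {AgeGroup} is the unique smallest valid adjustment set.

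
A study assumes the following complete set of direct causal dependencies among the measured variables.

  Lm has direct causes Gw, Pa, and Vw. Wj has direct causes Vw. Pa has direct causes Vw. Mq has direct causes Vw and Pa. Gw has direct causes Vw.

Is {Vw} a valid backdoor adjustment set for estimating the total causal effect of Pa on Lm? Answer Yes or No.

Backdoor paths from Pa to Lm (paths whose first edge points into Pa):
  P1: Pa <- Vw -> Gw -> Lm
  P2: Pa <- Vw -> Lm
Condition 1 (no descendant of Pa in the set): holds — descendants of Pa are {Lm, Mq}; none are in {Vw}.
Condition 2 (every backdoor path blocked by {Vw}):
  P1: blocked at fork node Vw ∈ conditioning set.
  P2: blocked at fork node Vw ∈ conditioning set.
{Vw} satisfies the backdoor criterion.

Yes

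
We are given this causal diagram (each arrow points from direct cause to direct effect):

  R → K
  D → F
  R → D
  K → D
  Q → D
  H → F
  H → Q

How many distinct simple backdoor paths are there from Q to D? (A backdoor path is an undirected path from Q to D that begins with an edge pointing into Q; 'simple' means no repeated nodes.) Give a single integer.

1

A backdoor path from Q to D is any simple undirected path whose first edge points into Q (i.e. leaves Q via a parent).
Parents of Q: {H}.
Enumerating:
  P1: Q <- H -> F <- D
That exhausts the simple backdoor paths. Count: 1.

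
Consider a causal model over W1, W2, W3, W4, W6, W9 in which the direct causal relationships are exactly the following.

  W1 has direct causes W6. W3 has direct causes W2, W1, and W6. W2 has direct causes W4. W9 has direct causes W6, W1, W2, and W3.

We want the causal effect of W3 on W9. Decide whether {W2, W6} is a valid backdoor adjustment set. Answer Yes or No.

Backdoor paths from W3 to W9 (paths whose first edge points into W3):
  P1: W3 <- W6 -> W1 -> W9
  P2: W3 <- W6 -> W9
  P3: W3 <- W1 <- W6 -> W9
  P4: W3 <- W1 -> W9
  P5: W3 <- W2 -> W9
Condition 1 (no descendant of W3 in the set): holds — descendants of W3 are {W9}; none are in {W2, W6}.
Condition 2 (every backdoor path blocked by {W2, W6}):
  P1: blocked at fork node W6 ∈ conditioning set.
  P2: blocked at fork node W6 ∈ conditioning set.
  P3: blocked at fork node W6 ∈ conditioning set.
  P4: open — no interior node is in the conditioning set.
  P5: blocked at fork node W2 ∈ conditioning set.
{W2, W6} does not satisfy the backdoor criterion.

No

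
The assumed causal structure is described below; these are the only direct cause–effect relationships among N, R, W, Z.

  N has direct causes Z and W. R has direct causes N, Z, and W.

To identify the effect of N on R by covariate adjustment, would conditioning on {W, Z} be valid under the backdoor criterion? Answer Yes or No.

Yes

Backdoor paths from N to R (paths whose first edge points into N):
  P1: N <- W -> R
  P2: N <- Z -> R
Condition 1 (no descendant of N in the set): holds — descendants of N are {R}; none are in {W, Z}.
Condition 2 (every backdoor path blocked by {W, Z}):
  P1: blocked at fork node W ∈ conditioning set.
  P2: blocked at fork node Z ∈ conditioning set.
{W, Z} satisfies the backdoor criterion.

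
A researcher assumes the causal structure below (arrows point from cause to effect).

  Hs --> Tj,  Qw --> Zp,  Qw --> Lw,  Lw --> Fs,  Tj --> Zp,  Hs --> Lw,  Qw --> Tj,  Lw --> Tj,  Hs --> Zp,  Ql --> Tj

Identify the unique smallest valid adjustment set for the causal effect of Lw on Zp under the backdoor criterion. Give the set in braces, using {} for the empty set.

Variables eligible for adjustment (non-descendants of Lw, excluding Lw and Zp): {Hs, Ql, Qw}.
Backdoor paths from Lw to Zp:
  P1: Lw <- Qw -> Tj <- Hs -> Zp
  P2: Lw <- Qw -> Tj -> Zp
  P3: Lw <- Qw -> Zp
  P4: Lw <- Hs -> Tj <- Qw -> Zp
  P5: Lw <- Hs -> Tj -> Zp
  P6: Lw <- Hs -> Zp
The empty set is not sufficient: P2 (Lw <- Qw -> Tj -> Zp) has no collider blocking it and no conditioned non-collider, so it is open.
Try {Hs, Qw}:
  P1: blocked at fork node Qw ∈ conditioning set.
  P2: blocked at fork node Qw ∈ conditioning set.
  P3: blocked at fork node Qw ∈ conditioning set.
  P4: blocked at fork node Hs ∈ conditioning set.
  P5: blocked at fork node Hs ∈ conditioning set.
  P6: blocked at fork node Hs ∈ conditioning set.
{Hs, Qw} contains no descendant of Lw and blocks every backdoor path.
Every element of {Hs, Qw} is needed (dropping Hs leaves P5 open; dropping Qw leaves P2 open), so no proper subset is valid.
Among all size-2 subsets of the eligible variables, only {Hs, Qw} blocks every backdoor path, so it is the unique smallest valid adjustment set.

{Hs, Qw}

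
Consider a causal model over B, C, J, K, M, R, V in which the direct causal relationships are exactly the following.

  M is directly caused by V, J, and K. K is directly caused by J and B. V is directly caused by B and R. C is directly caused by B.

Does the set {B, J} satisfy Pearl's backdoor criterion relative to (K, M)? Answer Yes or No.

Backdoor paths from K to M (paths whose first edge points into K):
  P1: K <- B -> V -> M
  P2: K <- J -> M
Condition 1 (no descendant of K in the set): holds — descendants of K are {M}; none are in {B, J}.
Condition 2 (every backdoor path blocked by {B, J}):
  P1: blocked at fork node B ∈ conditioning set.
  P2: blocked at fork node J ∈ conditioning set.
{B, J} satisfies the backdoor criterion.

Yes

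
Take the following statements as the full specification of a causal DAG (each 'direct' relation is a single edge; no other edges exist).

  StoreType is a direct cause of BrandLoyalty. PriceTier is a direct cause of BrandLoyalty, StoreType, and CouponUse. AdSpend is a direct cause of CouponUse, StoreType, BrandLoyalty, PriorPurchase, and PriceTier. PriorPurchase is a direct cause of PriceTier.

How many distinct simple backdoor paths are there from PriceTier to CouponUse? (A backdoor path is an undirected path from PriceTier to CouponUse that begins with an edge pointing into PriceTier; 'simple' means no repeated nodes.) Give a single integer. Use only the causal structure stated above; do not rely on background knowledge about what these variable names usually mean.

A backdoor path from PriceTier to CouponUse is any simple undirected path whose first edge points into PriceTier (i.e. leaves PriceTier via a parent).
Parents of PriceTier: {AdSpend, PriorPurchase}.
Enumerating:
  P1: PriceTier <- AdSpend -> CouponUse
  P2: PriceTier <- PriorPurchase <- AdSpend -> CouponUse
That exhausts the simple backdoor paths. Count: 2.

2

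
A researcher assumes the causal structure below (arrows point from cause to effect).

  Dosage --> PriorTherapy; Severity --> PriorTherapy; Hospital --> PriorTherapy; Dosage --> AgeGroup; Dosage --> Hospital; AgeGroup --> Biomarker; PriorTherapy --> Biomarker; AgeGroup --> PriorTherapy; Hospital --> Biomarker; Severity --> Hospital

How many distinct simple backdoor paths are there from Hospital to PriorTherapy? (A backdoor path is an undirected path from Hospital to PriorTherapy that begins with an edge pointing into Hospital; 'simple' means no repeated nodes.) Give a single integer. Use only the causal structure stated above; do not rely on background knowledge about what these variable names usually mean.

A backdoor path from Hospital to PriorTherapy is any simple undirected path whose first edge points into Hospital (i.e. leaves Hospital via a parent).
Parents of Hospital: {Dosage, Severity}.
Enumerating:
  P1: Hospital <- Dosage -> AgeGroup -> PriorTherapy
  P2: Hospital <- Dosage -> AgeGroup -> Biomarker <- PriorTherapy
  P3: Hospital <- Dosage -> PriorTherapy
  P4: Hospital <- Severity -> PriorTherapy
That exhausts the simple backdoor paths. Count: 4.

4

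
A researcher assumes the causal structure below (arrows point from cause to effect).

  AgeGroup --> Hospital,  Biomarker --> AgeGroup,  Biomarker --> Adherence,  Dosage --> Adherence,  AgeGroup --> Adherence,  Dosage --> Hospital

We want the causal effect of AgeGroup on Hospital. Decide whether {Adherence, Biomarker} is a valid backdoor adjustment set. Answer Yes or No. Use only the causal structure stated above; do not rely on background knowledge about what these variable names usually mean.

No

Backdoor paths from AgeGroup to Hospital (paths whose first edge points into AgeGroup):
  P1: AgeGroup <- Biomarker -> Adherence <- Dosage -> Hospital
Condition 1 (no descendant of AgeGroup in the set): FAILS — Adherence is a descendant of AgeGroup.
Condition 2 (every backdoor path blocked by {Adherence, Biomarker}):
  P1: blocked at fork node Biomarker ∈ conditioning set.
{Adherence, Biomarker} does not satisfy the backdoor criterion.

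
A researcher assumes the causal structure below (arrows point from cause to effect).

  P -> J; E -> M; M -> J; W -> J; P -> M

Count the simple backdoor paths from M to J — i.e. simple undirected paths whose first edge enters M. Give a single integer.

1

A backdoor path from M to J is any simple undirected path whose first edge points into M (i.e. leaves M via a parent).
Parents of M: {E, P}.
Enumerating:
  P1: M <- P -> J
That exhausts the simple backdoor paths. Count: 1.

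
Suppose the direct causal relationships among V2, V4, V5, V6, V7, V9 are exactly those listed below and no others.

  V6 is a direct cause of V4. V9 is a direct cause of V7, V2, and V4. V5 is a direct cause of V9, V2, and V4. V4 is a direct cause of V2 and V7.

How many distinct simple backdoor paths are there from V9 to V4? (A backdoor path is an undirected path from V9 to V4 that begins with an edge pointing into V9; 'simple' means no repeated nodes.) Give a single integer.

A backdoor path from V9 to V4 is any simple undirected path whose first edge points into V9 (i.e. leaves V9 via a parent).
Parents of V9: {V5}.
Enumerating:
  P1: V9 <- V5 -> V4
  P2: V9 <- V5 -> V2 <- V4
That exhausts the simple backdoor paths. Count: 2.

2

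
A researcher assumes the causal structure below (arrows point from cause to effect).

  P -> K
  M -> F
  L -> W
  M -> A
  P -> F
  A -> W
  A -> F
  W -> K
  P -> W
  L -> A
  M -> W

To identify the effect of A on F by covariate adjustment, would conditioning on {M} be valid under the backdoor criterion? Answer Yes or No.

Yes

Backdoor paths from A to F (paths whose first edge points into A):
  P1: A <- L -> W <- M -> F
  P2: A <- L -> W <- P -> F
  P3: A <- L -> W -> K <- P -> F
  P4: A <- M -> W <- P -> F
  P5: A <- M -> W -> K <- P -> F
  P6: A <- M -> F
Condition 1 (no descendant of A in the set): holds — descendants of A are {F, K, W}; none are in {M}.
Condition 2 (every backdoor path blocked by {M}):
  P1: blocked at collider W (neither it nor any descendant is in the conditioning set).
  P2: blocked at collider W (neither it nor any descendant is in the conditioning set).
  P3: blocked at collider K (neither it nor any descendant is in the conditioning set).
  P4: blocked at fork node M ∈ conditioning set.
  P5: blocked at fork node M ∈ conditioning set.
  P6: blocked at fork node M ∈ conditioning set.
{M} satisfies the backdoor criterion.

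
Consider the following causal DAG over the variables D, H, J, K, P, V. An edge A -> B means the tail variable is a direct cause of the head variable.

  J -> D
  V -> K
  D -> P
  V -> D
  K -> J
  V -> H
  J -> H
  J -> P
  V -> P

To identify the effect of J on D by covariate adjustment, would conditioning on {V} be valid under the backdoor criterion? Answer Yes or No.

Backdoor paths from J to D (paths whose first edge points into J):
  P1: J <- K <- V -> D
  P2: J <- K <- V -> P <- D
Condition 1 (no descendant of J in the set): holds — descendants of J are {D, H, P}; none are in {V}.
Condition 2 (every backdoor path blocked by {V}):
  P1: blocked at fork node V ∈ conditioning set.
  P2: blocked at fork node V ∈ conditioning set.
{V} satisfies the backdoor criterion.

Yes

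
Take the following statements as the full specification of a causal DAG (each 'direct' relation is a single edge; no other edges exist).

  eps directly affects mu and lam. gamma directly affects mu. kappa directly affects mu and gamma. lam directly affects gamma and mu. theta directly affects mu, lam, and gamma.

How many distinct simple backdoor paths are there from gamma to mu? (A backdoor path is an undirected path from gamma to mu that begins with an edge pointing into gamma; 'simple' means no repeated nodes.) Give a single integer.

A backdoor path from gamma to mu is any simple undirected path whose first edge points into gamma (i.e. leaves gamma via a parent).
Parents of gamma: {kappa, lam, theta}.
Enumerating:
  P1: gamma <- kappa -> mu
  P2: gamma <- theta -> lam <- eps -> mu
  P3: gamma <- theta -> lam -> mu
  P4: gamma <- theta -> mu
  P5: gamma <- lam <- theta -> mu
  P6: gamma <- lam <- eps -> mu
  P7: gamma <- lam -> mu
That exhausts the simple backdoor paths. Count: 7.

7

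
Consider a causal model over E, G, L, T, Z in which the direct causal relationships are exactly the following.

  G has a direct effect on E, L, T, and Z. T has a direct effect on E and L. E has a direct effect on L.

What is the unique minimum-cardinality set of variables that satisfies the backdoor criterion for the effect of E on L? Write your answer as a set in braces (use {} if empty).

Variables eligible for adjustment (non-descendants of E, excluding E and L): {G, T, Z}.
Backdoor paths from E to L:
  P1: E <- G -> T -> L
  P2: E <- G -> L
  P3: E <- T <- G -> L
  P4: E <- T -> L
The empty set is not sufficient: P1 (E <- G -> T -> L) has no collider blocking it and no conditioned non-collider, so it is open.
Try {G, T}:
  P1: blocked at fork node G ∈ conditioning set.
  P2: blocked at fork node G ∈ conditioning set.
  P3: blocked at chain node T ∈ conditioning set.
  P4: blocked at fork node T ∈ conditioning set.
{G, T} contains no descendant of E and blocks every backdoor path.
Every element of {G, T} is needed (dropping G leaves P2 open; dropping T leaves P4 open), so no proper subset is valid.
Among all size-2 subsets of the eligible variables, only {G, T} blocks every backdoor path, so it is the unique smallest valid adjustment set.

{G, T}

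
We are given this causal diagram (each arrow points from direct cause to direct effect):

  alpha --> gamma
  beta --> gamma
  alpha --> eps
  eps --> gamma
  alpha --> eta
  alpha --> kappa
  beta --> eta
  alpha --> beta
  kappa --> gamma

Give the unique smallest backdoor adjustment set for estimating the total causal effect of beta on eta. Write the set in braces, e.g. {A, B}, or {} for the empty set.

{alpha}

Variables eligible for adjustment (non-descendants of beta, excluding beta and eta): {alpha, eps, kappa}.
Backdoor paths from beta to eta:
  P1: beta <- alpha -> eta
The empty set is not sufficient: P1 (beta <- alpha -> eta) has no collider blocking it and no conditioned non-collider, so it is open.
Try {alpha}:
  P1: blocked at fork node alpha ∈ conditioning set.
{alpha} contains no descendant of beta and blocks every backdoor path.
No other singleton works — e.g. {eps} leaves P1 open — so {alpha} is the unique smallest valid adjustment set.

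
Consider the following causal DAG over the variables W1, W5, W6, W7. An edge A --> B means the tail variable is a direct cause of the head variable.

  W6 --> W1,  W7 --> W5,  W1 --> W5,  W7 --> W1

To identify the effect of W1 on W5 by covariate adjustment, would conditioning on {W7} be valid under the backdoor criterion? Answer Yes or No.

Yes

Backdoor paths from W1 to W5 (paths whose first edge points into W1):
  P1: W1 <- W7 -> W5
Condition 1 (no descendant of W1 in the set): holds — descendants of W1 are {W5}; none are in {W7}.
Condition 2 (every backdoor path blocked by {W7}):
  P1: blocked at fork node W7 ∈ conditioning set.
{W7} satisfies the backdoor criterion.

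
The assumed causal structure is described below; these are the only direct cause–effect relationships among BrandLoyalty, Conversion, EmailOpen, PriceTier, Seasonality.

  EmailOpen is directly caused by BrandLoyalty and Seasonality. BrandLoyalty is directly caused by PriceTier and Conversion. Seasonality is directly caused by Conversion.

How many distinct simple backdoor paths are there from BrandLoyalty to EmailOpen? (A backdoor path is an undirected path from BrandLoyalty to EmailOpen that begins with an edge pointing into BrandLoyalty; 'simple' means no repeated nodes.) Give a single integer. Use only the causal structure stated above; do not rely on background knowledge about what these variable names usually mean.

A backdoor path from BrandLoyalty to EmailOpen is any simple undirected path whose first edge points into BrandLoyalty (i.e. leaves BrandLoyalty via a parent).
Parents of BrandLoyalty: {Conversion, PriceTier}.
Enumerating:
  P1: BrandLoyalty <- Conversion -> Seasonality -> EmailOpen
That exhausts the simple backdoor paths. Count: 1.

1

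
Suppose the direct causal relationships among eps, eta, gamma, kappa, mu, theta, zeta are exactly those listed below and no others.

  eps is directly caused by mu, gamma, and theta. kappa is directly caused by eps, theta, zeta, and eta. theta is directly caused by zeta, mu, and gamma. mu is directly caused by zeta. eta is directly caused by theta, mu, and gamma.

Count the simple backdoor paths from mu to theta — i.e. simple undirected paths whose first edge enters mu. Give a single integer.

8

A backdoor path from mu to theta is any simple undirected path whose first edge points into mu (i.e. leaves mu via a parent).
Parents of mu: {zeta}.
Enumerating:
  P1: mu <- zeta -> theta
  P2: mu <- zeta -> kappa <- theta
  P3: mu <- zeta -> kappa <- eta <- gamma -> theta
  P4: mu <- zeta -> kappa <- eta <- gamma -> eps <- theta
  P5: mu <- zeta -> kappa <- eta <- theta
  P6: mu <- zeta -> kappa <- eps <- gamma -> theta
  P7: mu <- zeta -> kappa <- eps <- gamma -> eta <- theta
  P8: mu <- zeta -> kappa <- eps <- theta
That exhausts the simple backdoor paths. Count: 8.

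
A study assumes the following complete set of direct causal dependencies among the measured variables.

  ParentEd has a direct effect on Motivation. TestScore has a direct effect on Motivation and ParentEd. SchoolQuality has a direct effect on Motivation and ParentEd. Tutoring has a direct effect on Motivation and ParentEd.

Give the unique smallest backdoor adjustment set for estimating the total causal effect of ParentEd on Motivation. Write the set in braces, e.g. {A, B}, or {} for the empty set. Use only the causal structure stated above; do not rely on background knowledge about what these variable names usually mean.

{SchoolQuality, TestScore, Tutoring}

Variables eligible for adjustment (non-descendants of ParentEd, excluding ParentEd and Motivation): {SchoolQuality, TestScore, Tutoring}.
Backdoor paths from ParentEd to Motivation:
  P1: ParentEd <- SchoolQuality -> Motivation
  P2: ParentEd <- TestScore -> Motivation
  P3: ParentEd <- Tutoring -> Motivation
The empty set is not sufficient: P1 (ParentEd <- SchoolQuality -> Motivation) has no collider blocking it and no conditioned non-collider, so it is open.
Try {SchoolQuality, TestScore, Tutoring}:
  P1: blocked at fork node SchoolQuality ∈ conditioning set.
  P2: blocked at fork node TestScore ∈ conditioning set.
  P3: blocked at fork node Tutoring ∈ conditioning set.
{SchoolQuality, TestScore, Tutoring} contains no descendant of ParentEd and blocks every backdoor path.
Every element of {SchoolQuality, TestScore, Tutoring} is needed (dropping SchoolQuality leaves P1 open; dropping TestScore leaves P2 open; dropping Tutoring leaves P3 open), so no proper subset is valid.
Among all size-3 subsets of the eligible variables, only {SchoolQuality, TestScore, Tutoring} blocks every backdoor path, so it is the unique smallest valid adjustment set.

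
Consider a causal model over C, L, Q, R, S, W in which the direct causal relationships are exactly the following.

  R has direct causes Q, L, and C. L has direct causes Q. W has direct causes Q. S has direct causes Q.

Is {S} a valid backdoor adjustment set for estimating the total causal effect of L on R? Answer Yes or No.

Backdoor paths from L to R (paths whose first edge points into L):
  P1: L <- Q -> R
Condition 1 (no descendant of L in the set): holds — descendants of L are {R}; none are in {S}.
Condition 2 (every backdoor path blocked by {S}):
  P1: open — no interior node is in the conditioning set.
{S} does not satisfy the backdoor criterion.

No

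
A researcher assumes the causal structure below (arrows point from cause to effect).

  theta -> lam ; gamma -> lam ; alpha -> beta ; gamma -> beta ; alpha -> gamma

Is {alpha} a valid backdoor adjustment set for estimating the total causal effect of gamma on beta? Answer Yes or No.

Backdoor paths from gamma to beta (paths whose first edge points into gamma):
  P1: gamma <- alpha -> beta
Condition 1 (no descendant of gamma in the set): holds — descendants of gamma are {beta, lam}; none are in {alpha}.
Condition 2 (every backdoor path blocked by {alpha}):
  P1: blocked at fork node alpha ∈ conditioning set.
{alpha} satisfies the backdoor criterion.

Yes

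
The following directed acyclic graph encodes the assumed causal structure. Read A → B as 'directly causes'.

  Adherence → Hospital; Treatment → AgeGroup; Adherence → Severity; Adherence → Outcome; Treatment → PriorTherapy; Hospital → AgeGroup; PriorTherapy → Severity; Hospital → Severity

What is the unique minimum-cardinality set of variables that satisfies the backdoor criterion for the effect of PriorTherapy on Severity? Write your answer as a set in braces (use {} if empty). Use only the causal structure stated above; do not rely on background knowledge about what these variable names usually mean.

Variables eligible for adjustment (non-descendants of PriorTherapy, excluding PriorTherapy and Severity): {Adherence, AgeGroup, Hospital, Outcome, Treatment}.
Backdoor paths from PriorTherapy to Severity:
  P1: PriorTherapy <- Treatment -> AgeGroup <- Hospital <- Adherence -> Severity
  P2: PriorTherapy <- Treatment -> AgeGroup <- Hospital -> Severity
Each backdoor path contains an unconditioned collider, so every path is already blocked with the empty conditioning set:
  P1: blocked at collider AgeGroup (neither it nor any descendant is in the conditioning set).
  P2: blocked at collider AgeGroup (neither it nor any descendant is in the conditioning set).
The empty set is therefore the unique smallest valid set.

{}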